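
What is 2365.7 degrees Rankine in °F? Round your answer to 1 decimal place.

1906.0 °F

°R = °F + 459.67.
Applying the formula gives 1906.0 °F.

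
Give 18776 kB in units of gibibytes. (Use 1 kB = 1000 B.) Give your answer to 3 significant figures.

0.0175 GiB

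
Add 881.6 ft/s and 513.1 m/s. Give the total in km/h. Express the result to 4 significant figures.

2815 kilometers per hour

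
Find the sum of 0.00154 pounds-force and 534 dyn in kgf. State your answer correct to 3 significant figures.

0.00124 kgf

0.00154 lbf = 0.000698532 kgf and 534 dyn = 0.000544528 kgf.
0.000698532 + 0.000544528 ≈ 0.00124 kgf.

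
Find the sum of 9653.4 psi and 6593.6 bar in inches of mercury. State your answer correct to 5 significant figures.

214360 inHg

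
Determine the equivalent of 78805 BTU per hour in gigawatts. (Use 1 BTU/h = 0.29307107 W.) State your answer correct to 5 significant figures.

2.3095 × 10^-5 gigawatts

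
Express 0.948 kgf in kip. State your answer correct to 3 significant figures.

0.00209 kip

1 kilogram-force = 0.00220462 kip.
Thus 0.948 × 0.00220462 ≈ 0.00209 kip.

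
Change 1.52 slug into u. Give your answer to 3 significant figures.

1 slug = 8.78865e+27 u.
So 1.52 × 8.78865e+27 ≈ 1.34e+28 u.

1.34e+28 atomic mass units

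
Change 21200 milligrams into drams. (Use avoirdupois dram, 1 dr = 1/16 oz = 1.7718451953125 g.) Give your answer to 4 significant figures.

11.96 drams

1 milligram = 0.000564383 drams.
Thus 21200 × 0.000564383 ≈ 11.96 dr.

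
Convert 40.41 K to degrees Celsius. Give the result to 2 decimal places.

-232.74 °C

K = °C + 273.15.
Applying the formula gives -232.74 °C.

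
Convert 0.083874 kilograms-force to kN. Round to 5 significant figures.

0.00082252 kN

1 kgf = 0.00980665 kilonewtons.
Then 0.083874 × 0.00980665 ≈ 0.00082252 kN.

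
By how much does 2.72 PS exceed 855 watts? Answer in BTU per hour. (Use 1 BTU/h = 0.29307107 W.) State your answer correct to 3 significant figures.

2.72 PS = 6826.18 BTU/h and 855 W = 2917.38 BTU/h.
6826.18 − 2917.38 ≈ 3910 BTU/h.

3910 BTU per hour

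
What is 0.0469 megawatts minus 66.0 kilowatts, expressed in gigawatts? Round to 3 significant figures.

-1.91 × 10^-5 GW

0.0469 MW = 4.69000 × 10^-5 GW and 66.0 kW = 6.60000 × 10^-5 GW.
4.69000 × 10^-5 − 6.60000 × 10^-5 ≈ -1.91 × 10^-5 GW.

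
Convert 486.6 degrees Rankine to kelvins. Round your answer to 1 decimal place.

°R = K × 9/5.
Applying the formula gives 270.3 K.

270.3 kelvins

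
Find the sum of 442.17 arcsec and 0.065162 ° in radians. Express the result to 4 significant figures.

442.17 arcsec = 0.00214370 rad and 0.065162 ° = 0.00113729 rad.
0.00214370 + 0.00113729 ≈ 0.003281 rad.

0.003281 rad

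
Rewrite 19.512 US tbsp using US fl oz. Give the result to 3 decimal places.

1 US tbsp = 0.500000 US fl oz.
Then 19.512 × 0.500000 ≈ 9.756 US fl oz.

9.756 US fluid ounces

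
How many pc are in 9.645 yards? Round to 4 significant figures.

1 yard = 2.96337e-17 pc.
So 9.645 × 2.96337e-17 ≈ 2.858e-16 pc.

2.858e-16 parsecs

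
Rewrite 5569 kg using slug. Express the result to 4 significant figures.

381.6 slug

1 kg = 0.0685218 slugs.
Thus 5569 × 0.0685218 ≈ 381.6 slug.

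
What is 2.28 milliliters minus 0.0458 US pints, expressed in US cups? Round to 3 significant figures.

-0.0820 US cup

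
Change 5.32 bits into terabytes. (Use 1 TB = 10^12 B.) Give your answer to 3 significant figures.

6.65e-13 TB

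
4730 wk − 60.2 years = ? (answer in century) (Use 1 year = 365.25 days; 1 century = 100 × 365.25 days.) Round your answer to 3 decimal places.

4730 wk = 0.906502 century and 60.2 yr = 0.602000 century.
0.906502 − 0.602000 ≈ 0.305 century.

0.305 centuries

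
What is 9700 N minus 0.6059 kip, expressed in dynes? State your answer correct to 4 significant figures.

9700 N = 9.70000e+8 dyn and 0.6059 kip = 2.69518e+8 dyn.
9.70000e+8 − 2.69518e+8 ≈ 7.005e+8 dyn.

7.005e+8 dyn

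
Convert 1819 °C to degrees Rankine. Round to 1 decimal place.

3765.9 degrees Rankine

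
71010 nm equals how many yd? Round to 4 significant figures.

7.766e-5 yards

1 nanometer = 1.09361e-9 yd.
71010 × 1.09361e-9 ≈ 7.766e-5 yd.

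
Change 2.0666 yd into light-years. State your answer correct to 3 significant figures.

1 yard = 9.66522e-17 ly.
Thus 2.0666 × 9.66522e-17 ≈ 2.00e-16 ly.

2.00e-16 light-years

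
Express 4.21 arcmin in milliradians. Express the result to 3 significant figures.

1 arcmin = 0.290888 mrad.
4.21 × 0.290888 ≈ 1.22 mrad.

1.22 mrad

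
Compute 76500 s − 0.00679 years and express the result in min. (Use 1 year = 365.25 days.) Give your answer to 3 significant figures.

-2300 min

76500 s = 1275.00 min and 0.00679 yr = 3571.27 min.
1275.00 − 3571.27 ≈ -2300 min.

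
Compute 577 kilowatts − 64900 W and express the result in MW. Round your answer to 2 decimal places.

0.51 MW

577 kW = 0.577000 MW and 64900 W = 0.0649000 MW.
0.577000 − 0.0649000 ≈ 0.51 MW.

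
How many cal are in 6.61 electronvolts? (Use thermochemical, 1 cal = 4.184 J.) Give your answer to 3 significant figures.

2.53e-19 calories

1 electronvolt = 3.82929e-20 calories.
Then 6.61 × 3.82929e-20 ≈ 2.53e-19 cal.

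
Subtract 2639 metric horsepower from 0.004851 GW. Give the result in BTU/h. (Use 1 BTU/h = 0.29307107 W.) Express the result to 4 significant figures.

9.929 × 10^6 BTU per hour

0.004851 GW = 1.65523 × 10^7 BTU/h and 2639 PS = 6.62290 × 10^6 BTU/h.
1.65523 × 10^7 − 6.62290 × 10^6 ≈ 9.929 × 10^6 BTU/h.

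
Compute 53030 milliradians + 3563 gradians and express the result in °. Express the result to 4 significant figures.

6245 °

53030 mrad = 3038.40 ° and 3563 grad = 3206.70 °.
3038.40 + 3206.70 ≈ 6245 °.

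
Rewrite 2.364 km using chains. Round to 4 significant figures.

117.5 chains

1 kilometer = 49.7097 chain.
2.364 × 49.7097 ≈ 117.5 chain.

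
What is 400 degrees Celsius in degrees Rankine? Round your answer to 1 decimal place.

°R = (°C + 273.15) × 9/5.
Applying the formula gives 1211.7 °R.

1211.7 °R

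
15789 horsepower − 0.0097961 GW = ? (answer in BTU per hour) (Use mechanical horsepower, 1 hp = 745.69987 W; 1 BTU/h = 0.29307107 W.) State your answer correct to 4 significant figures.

6.748e+6 BTU per hour

15789 hp = 4.01741e+7 BTU/h and 0.0097961 GW = 3.34257e+7 BTU/h.
4.01741e+7 − 3.34257e+7 ≈ 6.748e+6 BTU/h.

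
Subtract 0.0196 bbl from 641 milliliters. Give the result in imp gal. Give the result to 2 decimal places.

641 mL = 0.141000 imp gal and 0.0196 bbl = 0.685457 imp gal.
0.141000 − 0.685457 ≈ -0.54 imp gal.

-0.54 imp gal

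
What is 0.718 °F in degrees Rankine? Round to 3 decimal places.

460.388 °R

°R = °F + 459.67.
Applying the formula gives 460.388 °R.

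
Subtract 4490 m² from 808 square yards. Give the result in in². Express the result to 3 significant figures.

808 yd² = 1.04717e+6 in² and 4490 m² = 6.95951e+6 in².
1.04717e+6 − 6.95951e+6 ≈ -5.91e+6 in².

-5.91e+6 in²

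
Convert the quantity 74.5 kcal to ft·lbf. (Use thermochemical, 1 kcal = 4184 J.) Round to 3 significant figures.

230000 ft·lbf

1 kilocalorie = 3085.96 ft·lbf.
74.5 × 3085.96 ≈ 230000 ft·lbf.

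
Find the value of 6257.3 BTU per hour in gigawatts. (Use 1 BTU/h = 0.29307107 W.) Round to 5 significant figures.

1.8338 × 10^-6 gigawatts

1 BTU/h = 2.93071 × 10^-10 GW.
So 6257.3 × 2.93071 × 10^-10 ≈ 1.8338 × 10^-6 GW.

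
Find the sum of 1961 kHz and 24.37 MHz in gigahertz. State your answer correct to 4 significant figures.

1961 kHz = 0.00196100 GHz and 24.37 MHz = 0.0243700 GHz.
0.00196100 + 0.0243700 ≈ 0.02633 GHz.

0.02633 gigahertz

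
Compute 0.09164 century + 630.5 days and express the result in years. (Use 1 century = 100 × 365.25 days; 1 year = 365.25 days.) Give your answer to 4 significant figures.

10.89 yr

0.09164 century = 9.16400 yr and 630.5 d = 1.72621 yr.
9.16400 + 1.72621 ≈ 10.89 yr.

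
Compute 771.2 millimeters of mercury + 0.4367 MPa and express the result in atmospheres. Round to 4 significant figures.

5.325 atmospheres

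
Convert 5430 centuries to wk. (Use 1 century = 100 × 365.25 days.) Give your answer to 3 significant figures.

2.83e+7 weeks

1 century = 5217.86 wk.
5430 × 5217.86 ≈ 2.83e+7 wk.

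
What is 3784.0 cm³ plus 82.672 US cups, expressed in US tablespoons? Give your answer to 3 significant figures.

1580 US tbsp

3784.0 cm³ = 255.905 US tbsp and 82.672 US cup = 1322.75 US tbsp.
255.905 + 1322.75 ≈ 1580 US tbsp.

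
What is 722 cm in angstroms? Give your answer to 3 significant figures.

7.22 × 10^10 Å

1 cm = 1.00000 × 10^8 angstroms.
Thus 722 × 1.00000 × 10^8 ≈ 7.22 × 10^10 Å.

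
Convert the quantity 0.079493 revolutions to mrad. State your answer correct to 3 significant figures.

499 mrad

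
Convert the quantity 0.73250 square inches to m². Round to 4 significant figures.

0.0004726 square meters

1 square inch = 0.000645160 square meters.
Then 0.73250 × 0.000645160 ≈ 0.0004726 m².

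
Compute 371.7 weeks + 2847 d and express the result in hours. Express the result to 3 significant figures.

131000 h

371.7 wk = 62445.6 h and 2847 d = 68328.0 h.
62445.6 + 68328.0 ≈ 131000 h.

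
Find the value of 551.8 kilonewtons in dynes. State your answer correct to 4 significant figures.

5.518 × 10^10 dynes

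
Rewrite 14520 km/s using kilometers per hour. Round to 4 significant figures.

1 km/s = 3600.00 km/h.
So 14520 × 3600.00 ≈ 5.227 × 10^7 km/h.

5.227 × 10^7 km/h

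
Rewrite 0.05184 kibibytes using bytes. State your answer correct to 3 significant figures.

1 kibibyte = 1024.00 bytes.
0.05184 × 1024.00 ≈ 53.1 B.

53.1 bytes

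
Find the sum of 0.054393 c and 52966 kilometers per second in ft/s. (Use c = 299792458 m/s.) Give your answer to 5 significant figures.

2.2727e+8 feet per second

0.054393 c = 5.34994e+7 ft/s and 52966 km/s = 1.73773e+8 ft/s.
5.34994e+7 + 1.73773e+8 ≈ 2.2727e+8 ft/s.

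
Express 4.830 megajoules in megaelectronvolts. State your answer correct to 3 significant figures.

3.01e+19 MeV

1 MJ = 6.24151e+18 MeV.
So 4.830 × 6.24151e+18 ≈ 3.01e+19 MeV.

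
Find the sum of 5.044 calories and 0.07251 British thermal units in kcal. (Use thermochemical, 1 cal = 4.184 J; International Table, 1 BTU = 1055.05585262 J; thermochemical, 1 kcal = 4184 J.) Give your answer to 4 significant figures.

0.02333 kcal

5.044 cal = 0.00504400 kcal and 0.07251 BTU = 0.0182844 kcal.
0.00504400 + 0.0182844 ≈ 0.02333 kcal.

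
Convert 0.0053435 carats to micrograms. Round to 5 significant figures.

1068.7 micrograms

1 ct = 200000 μg.
So 0.0053435 × 200000 ≈ 1068.7 μg.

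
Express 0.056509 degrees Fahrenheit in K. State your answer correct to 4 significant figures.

255.4 K

K = (°F + 459.67) × 5/9.
Applying the formula gives 255.4 K.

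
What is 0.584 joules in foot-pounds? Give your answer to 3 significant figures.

1 joule = 0.737562 ft·lbf.
Then 0.584 × 0.737562 ≈ 0.431 ft·lbf.

0.431 ft·lbf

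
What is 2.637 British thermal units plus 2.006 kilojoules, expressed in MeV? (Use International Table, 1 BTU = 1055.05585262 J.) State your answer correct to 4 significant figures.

2.637 BTU = 1.73650 × 10^16 MeV and 2.006 kJ = 1.25205 × 10^16 MeV.
1.73650 × 10^16 + 1.25205 × 10^16 ≈ 2.989 × 10^16 MeV.

2.989 × 10^16 MeV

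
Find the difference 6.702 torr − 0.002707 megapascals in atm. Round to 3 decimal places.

6.702 torr = 0.00881842 atm and 0.002707 MPa = 0.0267160 atm.
0.00881842 − 0.0267160 ≈ -0.018 atm.

-0.018 atm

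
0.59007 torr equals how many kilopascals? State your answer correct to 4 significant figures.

0.07867 kilopascals

1 torr = 0.133322 kilopascals.
Thus 0.59007 × 0.133322 ≈ 0.07867 kPa.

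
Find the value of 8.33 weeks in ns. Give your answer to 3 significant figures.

1 week = 6.04800e+14 nanoseconds.
8.33 × 6.04800e+14 ≈ 5.04e+15 ns.

5.04e+15 nanoseconds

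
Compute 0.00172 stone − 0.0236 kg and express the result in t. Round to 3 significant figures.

0.00172 st = 1.09225e-5 t and 0.0236 kg = 2.36000e-5 t.
1.09225e-5 − 2.36000e-5 ≈ -1.27e-5 t.

-1.27e-5 metric tons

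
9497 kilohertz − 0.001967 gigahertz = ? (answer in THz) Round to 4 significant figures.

7.530e-6 THz

9497 kHz = 9.49700e-6 THz and 0.001967 GHz = 1.96700e-6 THz.
9.49700e-6 − 1.96700e-6 ≈ 7.530e-6 THz.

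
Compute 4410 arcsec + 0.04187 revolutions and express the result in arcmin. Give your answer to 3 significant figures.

978 arcminutes

4410 arcsec = 73.5000 arcmin and 0.04187 rev = 904.392 arcmin.
73.5000 + 904.392 ≈ 978 arcmin.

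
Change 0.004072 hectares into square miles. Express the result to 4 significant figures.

1.572 × 10^-5 mi²

1 ha = 0.00386102 square miles.
Then 0.004072 × 0.00386102 ≈ 1.572 × 10^-5 mi².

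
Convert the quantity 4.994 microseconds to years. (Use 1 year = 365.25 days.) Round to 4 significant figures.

1.583e-13 yr

1 μs = 3.16881e-14 yr.
So 4.994 × 3.16881e-14 ≈ 1.583e-13 yr.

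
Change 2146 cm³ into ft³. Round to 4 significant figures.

1 cm³ = 3.53147 × 10^-5 ft³.
Then 2146 × 3.53147 × 10^-5 ≈ 0.07579 ft³.

0.07579 ft³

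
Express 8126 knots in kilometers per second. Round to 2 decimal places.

1 knot = 0.000514444 km/s.
Then 8126 × 0.000514444 ≈ 4.18 km/s.

4.18 kilometers per second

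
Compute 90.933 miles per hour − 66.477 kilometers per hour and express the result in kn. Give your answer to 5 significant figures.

90.933 mph = 79.0186 kn and 66.477 km/h = 35.8947 kn.
79.0186 − 35.8947 ≈ 43.124 kn.

43.124 knots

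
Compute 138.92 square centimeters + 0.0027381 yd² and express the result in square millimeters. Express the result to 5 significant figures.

16181 square millimeters

138.92 cm² = 13892.0 mm² and 0.0027381 yd² = 2289.40 mm².
13892.0 + 2289.40 ≈ 16181 mm².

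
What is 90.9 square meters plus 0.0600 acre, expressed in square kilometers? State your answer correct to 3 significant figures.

0.000334 square kilometers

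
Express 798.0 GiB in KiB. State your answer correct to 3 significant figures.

8.37e+8 KiB

1 gibibyte = 1.04858e+6 kibibytes.
Thus 798.0 × 1.04858e+6 ≈ 8.37e+8 KiB.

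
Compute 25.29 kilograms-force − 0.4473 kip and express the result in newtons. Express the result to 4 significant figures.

25.29 kgf = 248.010 N and 0.4473 kip = 1989.69 N.
248.010 − 1989.69 ≈ -1742 N.

-1742 newtons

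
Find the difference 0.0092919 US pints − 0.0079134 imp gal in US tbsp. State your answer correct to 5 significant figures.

0.0092919 US pt = 0.297341 US tbsp and 0.0079134 imp gal = 2.43292 US tbsp.
0.297341 − 2.43292 ≈ -2.1356 US tbsp.

-2.1356 US tbsp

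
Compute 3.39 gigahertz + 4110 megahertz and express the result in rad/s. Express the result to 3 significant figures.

4.71 × 10^10 rad/s

3.39 GHz = 2.13000 × 10^10 rad/s and 4110 MHz = 2.58239 × 10^10 rad/s.
2.13000 × 10^10 + 2.58239 × 10^10 ≈ 4.71 × 10^10 rad/s.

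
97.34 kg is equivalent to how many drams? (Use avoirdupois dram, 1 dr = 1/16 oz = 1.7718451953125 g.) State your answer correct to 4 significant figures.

1 kilogram = 564.383 drams.
Then 97.34 × 564.383 ≈ 54940 dr.

54940 drams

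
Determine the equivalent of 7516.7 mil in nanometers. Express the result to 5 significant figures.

1 mil = 25400.0 nm.
Thus 7516.7 × 25400.0 ≈ 1.9092e+8 nm.

1.9092e+8 nm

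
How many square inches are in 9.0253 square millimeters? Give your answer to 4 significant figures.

0.01399 square inches

1 mm² = 0.00155000 in².
Thus 9.0253 × 0.00155000 ≈ 0.01399 in².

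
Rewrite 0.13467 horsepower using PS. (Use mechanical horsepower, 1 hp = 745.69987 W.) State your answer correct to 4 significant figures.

0.1365 metric horsepower

1 hp = 1.01387 PS.
Thus 0.13467 × 1.01387 ≈ 0.1365 PS.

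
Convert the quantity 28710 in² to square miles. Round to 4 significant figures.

7.152 × 10^-6 mi²

1 square inch = 2.49098 × 10^-10 mi².
Then 28710 × 2.49098 × 10^-10 ≈ 7.152 × 10^-6 mi².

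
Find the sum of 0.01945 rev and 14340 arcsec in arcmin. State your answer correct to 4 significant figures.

0.01945 rev = 420.120 arcmin and 14340 arcsec = 239.000 arcmin.
420.120 + 239.000 ≈ 659.1 arcmin.

659.1 arcminutes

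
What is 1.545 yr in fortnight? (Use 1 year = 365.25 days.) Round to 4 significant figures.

1 yr = 26.0893 fortnights.
So 1.545 × 26.0893 ≈ 40.31 fortnight.

40.31 fortnights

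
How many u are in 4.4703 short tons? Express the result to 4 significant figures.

2.442e+30 u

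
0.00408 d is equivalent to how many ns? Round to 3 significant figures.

3.53e+11 ns

1 day = 8.64000e+13 ns.
0.00408 × 8.64000e+13 ≈ 3.53e+11 ns.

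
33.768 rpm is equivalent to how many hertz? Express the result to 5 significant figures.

1 rpm = 0.0166667 Hz.
Then 33.768 × 0.0166667 ≈ 0.56280 Hz.

0.56280 Hz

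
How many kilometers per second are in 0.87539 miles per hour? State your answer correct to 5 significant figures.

0.00039133 kilometers per second

1 mph = 0.000447040 kilometers per second.
Then 0.87539 × 0.000447040 ≈ 0.00039133 km/s.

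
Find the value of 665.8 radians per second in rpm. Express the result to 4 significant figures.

6358 rpm

1 rad/s = 9.54930 rpm.
Thus 665.8 × 9.54930 ≈ 6358 rpm.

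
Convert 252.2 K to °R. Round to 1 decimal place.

454.0 °R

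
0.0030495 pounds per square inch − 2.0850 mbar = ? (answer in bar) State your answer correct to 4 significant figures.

0.0030495 psi = 0.000210256 bar and 2.0850 mbar = 0.00208500 bar.
0.000210256 − 0.00208500 ≈ -0.001875 bar.

-0.001875 bar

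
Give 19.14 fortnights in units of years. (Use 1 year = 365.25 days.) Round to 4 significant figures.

0.7336 yr

1 fortnight = 0.0383299 yr.
Then 19.14 × 0.0383299 ≈ 0.7336 yr.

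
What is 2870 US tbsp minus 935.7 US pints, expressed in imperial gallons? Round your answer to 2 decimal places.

-88.06 imp gal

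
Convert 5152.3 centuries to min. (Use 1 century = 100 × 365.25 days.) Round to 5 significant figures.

1 century = 5.25960e+7 minutes.
Thus 5152.3 × 5.25960e+7 ≈ 2.7099e+11 min.

2.7099e+11 min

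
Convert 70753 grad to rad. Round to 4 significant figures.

1 gradian = 0.0157080 rad.
70753 × 0.0157080 ≈ 1111 rad.

1111 rad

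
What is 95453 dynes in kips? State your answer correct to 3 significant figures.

0.000215 kip

1 dyn = 2.24809e-9 kips.
Thus 95453 × 2.24809e-9 ≈ 0.000215 kip.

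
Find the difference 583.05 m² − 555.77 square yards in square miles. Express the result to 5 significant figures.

4.5697 × 10^-5 mi²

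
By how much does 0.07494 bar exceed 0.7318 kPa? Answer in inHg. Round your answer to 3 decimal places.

1.997 inHg

0.07494 bar = 2.21298 inHg and 0.7318 kPa = 0.216100 inHg.
2.21298 − 0.216100 ≈ 1.997 inHg.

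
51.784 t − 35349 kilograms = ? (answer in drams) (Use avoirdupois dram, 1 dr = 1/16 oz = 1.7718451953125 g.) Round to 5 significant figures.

51.784 t = 2.92260 × 10^7 dr and 35349 kg = 1.99504 × 10^7 dr.
2.92260 × 10^7 − 1.99504 × 10^7 ≈ 9.2756 × 10^6 dr.

9.2756 × 10^6 dr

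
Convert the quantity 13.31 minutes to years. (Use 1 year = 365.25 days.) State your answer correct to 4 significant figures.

1 minute = 1.90129 × 10^-6 years.
13.31 × 1.90129 × 10^-6 ≈ 2.531 × 10^-5 yr.

2.531 × 10^-5 years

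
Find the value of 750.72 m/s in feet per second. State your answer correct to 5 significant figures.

1 m/s = 3.28084 ft/s.
Thus 750.72 × 3.28084 ≈ 2463.0 ft/s.

2463.0 ft/s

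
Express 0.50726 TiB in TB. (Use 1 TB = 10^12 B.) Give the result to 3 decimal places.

1 tebibyte = 1.09951 TB.
So 0.50726 × 1.09951 ≈ 0.558 TB.

0.558 TB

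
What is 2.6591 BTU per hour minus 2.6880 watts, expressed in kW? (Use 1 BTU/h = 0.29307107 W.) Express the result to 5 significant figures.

-0.0019087 kW

2.6591 BTU/h = 0.000779305 kW and 2.6880 W = 0.00268800 kW.
0.000779305 − 0.00268800 ≈ -0.0019087 kW.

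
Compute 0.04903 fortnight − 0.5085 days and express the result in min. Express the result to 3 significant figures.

256 minutes

0.04903 fortnight = 988.445 min and 0.5085 d = 732.240 min.
988.445 − 732.240 ≈ 256 min.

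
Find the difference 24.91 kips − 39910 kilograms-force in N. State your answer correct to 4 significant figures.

24.91 kip = 110805 N and 39910 kgf = 391383 N.
110805 − 391383 ≈ -280600 N.

-280600 N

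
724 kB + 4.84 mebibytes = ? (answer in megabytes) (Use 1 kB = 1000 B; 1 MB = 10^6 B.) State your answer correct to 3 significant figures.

5.80 MB

724 kB = 0.724000 MB and 4.84 MiB = 5.07511 MB.
0.724000 + 5.07511 ≈ 5.80 MB.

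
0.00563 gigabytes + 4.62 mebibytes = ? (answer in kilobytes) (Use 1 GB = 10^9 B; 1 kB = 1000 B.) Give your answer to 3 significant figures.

0.00563 GB = 5630.00 kB and 4.62 MiB = 4844.42 kB.
5630.00 + 4844.42 ≈ 10500 kB.

10500 kilobytes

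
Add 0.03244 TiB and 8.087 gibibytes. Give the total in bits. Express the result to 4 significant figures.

3.548e+11 bit

0.03244 TiB = 2.85345e+11 bit and 8.087 GiB = 6.94668e+10 bit.
2.85345e+11 + 6.94668e+10 ≈ 3.548e+11 bit.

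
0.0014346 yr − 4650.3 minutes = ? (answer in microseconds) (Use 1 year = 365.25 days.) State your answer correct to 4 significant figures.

0.0014346 yr = 4.52725e+10 μs and 4650.3 min = 2.79018e+11 μs.
4.52725e+10 − 2.79018e+11 ≈ -2.337e+11 μs.

-2.337e+11 microseconds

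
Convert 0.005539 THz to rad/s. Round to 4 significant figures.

3.480e+10 rad/s

1 terahertz = 6.28319e+12 rad/s.
0.005539 × 6.28319e+12 ≈ 3.480e+10 rad/s.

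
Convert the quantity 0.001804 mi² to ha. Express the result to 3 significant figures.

0.467 ha

1 mi² = 258.999 hectares.
Thus 0.001804 × 258.999 ≈ 0.467 ha.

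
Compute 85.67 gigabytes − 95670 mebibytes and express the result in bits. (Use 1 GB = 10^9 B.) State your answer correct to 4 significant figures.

-1.172 × 10^11 bit

85.67 GB = 6.85360 × 10^11 bit and 95670 MiB = 8.02538 × 10^11 bit.
6.85360 × 10^11 − 8.02538 × 10^11 ≈ -1.172 × 10^11 bit.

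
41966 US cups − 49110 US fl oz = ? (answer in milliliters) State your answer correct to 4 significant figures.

41966 US cup = 9.92866e+6 mL and 49110 US fl oz = 1.45236e+6 mL.
9.92866e+6 − 1.45236e+6 ≈ 8.476e+6 mL.

8.476e+6 mL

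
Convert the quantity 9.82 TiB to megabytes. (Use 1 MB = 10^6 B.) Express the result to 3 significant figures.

1.08e+7 MB

1 TiB = 1.09951e+6 megabytes.
So 9.82 × 1.09951e+6 ≈ 1.08e+7 MB.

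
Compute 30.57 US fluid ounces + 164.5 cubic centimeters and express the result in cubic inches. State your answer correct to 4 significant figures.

65.21 cubic inches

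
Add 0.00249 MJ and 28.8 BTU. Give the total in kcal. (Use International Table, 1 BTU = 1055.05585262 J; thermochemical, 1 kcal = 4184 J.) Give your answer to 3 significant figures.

0.00249 MJ = 0.595124 kcal and 28.8 BTU = 7.26233 kcal.
0.595124 + 7.26233 ≈ 7.86 kcal.

7.86 kilocalories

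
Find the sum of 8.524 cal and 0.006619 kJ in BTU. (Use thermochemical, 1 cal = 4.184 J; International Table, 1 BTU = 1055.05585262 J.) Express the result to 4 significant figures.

0.04008 BTU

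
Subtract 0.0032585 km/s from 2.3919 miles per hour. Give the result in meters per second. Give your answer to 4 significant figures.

-2.189 meters per second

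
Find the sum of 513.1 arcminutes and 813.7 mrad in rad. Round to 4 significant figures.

513.1 arcmin = 0.149255 rad and 813.7 mrad = 0.813700 rad.
0.149255 + 0.813700 ≈ 0.9630 rad.

0.9630 rad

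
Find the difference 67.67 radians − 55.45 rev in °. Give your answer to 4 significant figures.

67.67 rad = 3877.21 ° and 55.45 rev = 19962.0 °.
3877.21 − 19962.0 ≈ -16080 °.

-16080 °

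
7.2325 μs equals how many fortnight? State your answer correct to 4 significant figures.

1 microsecond = 8.26720 × 10^-13 fortnights.
Thus 7.2325 × 8.26720 × 10^-13 ≈ 5.979 × 10^-12 fortnight.

5.979 × 10^-12 fortnights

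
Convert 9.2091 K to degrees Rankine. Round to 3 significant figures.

°R = K × 9/5.
Applying the formula gives 16.6 °R.

16.6 degrees Rankine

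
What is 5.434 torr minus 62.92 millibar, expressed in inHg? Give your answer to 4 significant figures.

5.434 torr = 0.213937 inHg and 62.92 mbar = 1.85803 inHg.
0.213937 − 1.85803 ≈ -1.644 inHg.

-1.644 inHg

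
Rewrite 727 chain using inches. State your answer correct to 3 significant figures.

576000 inches

1 chain = 792.000 in.
So 727 × 792.000 ≈ 576000 in.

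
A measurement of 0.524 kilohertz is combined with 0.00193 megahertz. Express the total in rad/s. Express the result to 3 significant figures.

0.524 kHz = 3292.39 rad/s and 0.00193 MHz = 12126.5 rad/s.
3292.39 + 12126.5 ≈ 15400 rad/s.

15400 radians per second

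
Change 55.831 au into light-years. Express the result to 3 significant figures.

0.000883 light-years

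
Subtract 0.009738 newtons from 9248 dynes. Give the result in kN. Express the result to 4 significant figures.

8.274e-5 kN

9248 dyn = 9.24800e-5 kN and 0.009738 N = 9.73800e-6 kN.
9.24800e-5 − 9.73800e-6 ≈ 8.274e-5 kN.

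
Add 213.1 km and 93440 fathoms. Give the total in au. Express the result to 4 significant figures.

213.1 km = 1.42449e-6 au and 93440 fathom = 1.14228e-6 au.
1.42449e-6 + 1.14228e-6 ≈ 2.567e-6 au.

2.567e-6 au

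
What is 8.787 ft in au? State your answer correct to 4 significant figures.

1.790 × 10^-11 astronomical units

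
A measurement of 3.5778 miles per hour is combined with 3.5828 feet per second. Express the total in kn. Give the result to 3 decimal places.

3.5778 mph = 3.10902 kn and 3.5828 ft/s = 2.12275 kn.
3.10902 + 2.12275 ≈ 5.232 kn.

5.232 knots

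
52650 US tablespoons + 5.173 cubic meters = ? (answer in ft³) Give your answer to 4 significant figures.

210.2 ft³

52650 US tbsp = 27.4933 ft³ and 5.173 m³ = 182.683 ft³.
27.4933 + 182.683 ≈ 210.2 ft³.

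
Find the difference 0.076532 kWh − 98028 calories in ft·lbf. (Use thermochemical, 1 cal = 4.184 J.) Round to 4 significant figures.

0.076532 kWh = 203210 ft·lbf and 98028 cal = 302510 ft·lbf.
203210 − 302510 ≈ -99300 ft·lbf.

-99300 foot-pounds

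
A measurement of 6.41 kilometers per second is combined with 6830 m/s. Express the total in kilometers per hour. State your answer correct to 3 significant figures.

6.41 km/s = 23076.0 km/h and 6830 m/s = 24588.0 km/h.
23076.0 + 24588.0 ≈ 47700 km/h.

47700 km/h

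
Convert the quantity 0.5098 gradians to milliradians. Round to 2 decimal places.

8.01 mrad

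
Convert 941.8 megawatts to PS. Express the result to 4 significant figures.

1 MW = 1359.62 metric horsepower.
Thus 941.8 × 1359.62 ≈ 1.280 × 10^6 PS.

1.280 × 10^6 metric horsepower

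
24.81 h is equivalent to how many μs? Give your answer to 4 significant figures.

8.932e+10 microseconds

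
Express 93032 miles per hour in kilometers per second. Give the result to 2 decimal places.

1 mile per hour = 0.000447040 kilometers per second.
So 93032 × 0.000447040 ≈ 41.59 km/s.

41.59 kilometers per second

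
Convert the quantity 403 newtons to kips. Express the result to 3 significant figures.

0.0906 kip

1 N = 0.000224809 kips.
Then 403 × 0.000224809 ≈ 0.0906 kip.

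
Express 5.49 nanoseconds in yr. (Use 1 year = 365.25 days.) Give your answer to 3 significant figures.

1.74 × 10^-16 yr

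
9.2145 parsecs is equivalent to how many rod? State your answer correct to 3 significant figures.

1 pc = 6.13552e+15 rod.
9.2145 × 6.13552e+15 ≈ 5.65e+16 rod.

5.65e+16 rods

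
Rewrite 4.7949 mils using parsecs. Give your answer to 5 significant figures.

1 mil = 8.23158e-22 pc.
Thus 4.7949 × 8.23158e-22 ≈ 3.9470e-21 pc.

3.9470e-21 parsecs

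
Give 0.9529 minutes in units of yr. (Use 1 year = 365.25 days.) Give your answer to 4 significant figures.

1.812e-6 yr

1 min = 1.90129e-6 yr.
So 0.9529 × 1.90129e-6 ≈ 1.812e-6 yr.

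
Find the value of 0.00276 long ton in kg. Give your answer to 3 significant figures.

1 long ton = 1016.05 kilograms.
So 0.00276 × 1016.05 ≈ 2.80 kg.

2.80 kg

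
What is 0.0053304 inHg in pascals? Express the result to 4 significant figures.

18.05 Pa

1 inch of mercury = 3386.39 pascals.
0.0053304 × 3386.39 ≈ 18.05 Pa.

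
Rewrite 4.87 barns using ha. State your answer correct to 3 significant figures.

1 barn = 1.00000 × 10^-32 ha.
Thus 4.87 × 1.00000 × 10^-32 ≈ 4.87 × 10^-32 ha.

4.87 × 10^-32 hectares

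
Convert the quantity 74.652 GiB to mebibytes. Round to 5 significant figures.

1 GiB = 1024.00 MiB.
So 74.652 × 1024.00 ≈ 76444 MiB.

76444 MiB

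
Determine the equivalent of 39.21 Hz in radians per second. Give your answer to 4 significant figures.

1 Hz = 6.28319 rad/s.
39.21 × 6.28319 ≈ 246.4 rad/s.

246.4 radians per second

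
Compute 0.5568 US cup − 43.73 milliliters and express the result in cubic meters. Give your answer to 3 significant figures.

0.5568 US cup = 0.000131732 m³ and 43.73 mL = 4.37300e-5 m³.
0.000131732 − 4.37300e-5 ≈ 8.80e-5 m³.

8.80e-5 cubic meters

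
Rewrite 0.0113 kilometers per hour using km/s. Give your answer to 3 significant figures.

1 kilometer per hour = 0.000277778 kilometers per second.
0.0113 × 0.000277778 ≈ 3.14e-6 km/s.

3.14e-6 km/s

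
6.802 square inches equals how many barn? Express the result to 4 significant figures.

1 in² = 6.45160 × 10^24 barns.
6.802 × 6.45160 × 10^24 ≈ 4.388 × 10^25 barn.

4.388 × 10^25 barn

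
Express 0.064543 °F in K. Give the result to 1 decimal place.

K = (°F + 459.67) × 5/9.
Applying the formula gives 255.4 K.

255.4 kelvins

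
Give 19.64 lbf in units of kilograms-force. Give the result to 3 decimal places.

8.909 kgf

1 lbf = 0.453592 kilograms-force.
19.64 × 0.453592 ≈ 8.909 kgf.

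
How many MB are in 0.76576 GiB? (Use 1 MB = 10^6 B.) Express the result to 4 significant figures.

1 gibibyte = 1073.74 MB.
Then 0.76576 × 1073.74 ≈ 822.2 MB.

822.2 megabytes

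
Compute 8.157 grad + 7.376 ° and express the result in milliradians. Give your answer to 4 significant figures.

256.9 mrad

8.157 grad = 128.130 mrad and 7.376 ° = 128.735 mrad.
128.130 + 128.735 ≈ 256.9 mrad.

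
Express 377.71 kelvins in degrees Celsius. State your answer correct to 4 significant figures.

104.6 °C

K = °C + 273.15.
Applying the formula gives 104.6 °C.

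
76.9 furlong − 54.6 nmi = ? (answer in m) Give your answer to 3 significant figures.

76.9 furlong = 15469.8 m and 54.6 nmi = 101119 m.
15469.8 − 101119 ≈ -85600 m.

-85600 m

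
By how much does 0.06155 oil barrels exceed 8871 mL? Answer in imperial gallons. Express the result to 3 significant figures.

0.06155 bbl = 2.15255 imp gal and 8871 mL = 1.95135 imp gal.
2.15255 − 1.95135 ≈ 0.201 imp gal.

0.201 imp gal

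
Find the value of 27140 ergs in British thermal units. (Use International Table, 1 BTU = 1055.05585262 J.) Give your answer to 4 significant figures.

1 erg = 9.47817e-11 BTU.
So 27140 × 9.47817e-11 ≈ 2.572e-6 BTU.

2.572e-6 British thermal units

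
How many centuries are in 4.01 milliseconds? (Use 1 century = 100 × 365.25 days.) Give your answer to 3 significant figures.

1.27 × 10^-12 centuries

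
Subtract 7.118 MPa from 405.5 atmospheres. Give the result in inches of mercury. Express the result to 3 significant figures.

405.5 atm = 12133.1 inHg and 7.118 MPa = 2101.94 inHg.
12133.1 − 2101.94 ≈ 10000 inHg.

10000 inches of mercury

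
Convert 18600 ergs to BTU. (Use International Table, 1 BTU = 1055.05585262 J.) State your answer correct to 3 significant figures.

1.76e-6 BTU

1 erg = 9.47817e-11 BTU.
Then 18600 × 9.47817e-11 ≈ 1.76e-6 BTU.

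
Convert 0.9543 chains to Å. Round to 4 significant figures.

1.920e+11 angstroms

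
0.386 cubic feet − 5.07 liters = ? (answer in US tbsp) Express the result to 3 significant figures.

396 US tbsp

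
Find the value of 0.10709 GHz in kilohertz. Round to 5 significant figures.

107090 kilohertz

1 gigahertz = 1.00000 × 10^6 kHz.
0.10709 × 1.00000 × 10^6 ≈ 107090 kHz.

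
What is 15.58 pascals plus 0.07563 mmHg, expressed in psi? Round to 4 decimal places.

15.58 Pa = 0.00225969 psi and 0.07563 mmHg = 0.00146244 psi.
0.00225969 + 0.00146244 ≈ 0.0037 psi.

0.0037 psi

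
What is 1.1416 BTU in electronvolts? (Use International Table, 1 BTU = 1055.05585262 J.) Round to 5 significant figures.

7.5176e+21 eV

1 BTU = 6.58514e+21 eV.
Then 1.1416 × 6.58514e+21 ≈ 7.5176e+21 eV.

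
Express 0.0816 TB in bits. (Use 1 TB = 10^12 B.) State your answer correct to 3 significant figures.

6.53e+11 bits

1 terabyte = 8.00000e+12 bit.
0.0816 × 8.00000e+12 ≈ 6.53e+11 bit.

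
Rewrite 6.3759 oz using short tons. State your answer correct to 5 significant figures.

1 ounce = 3.12500 × 10^-5 short ton.
6.3759 × 3.12500 × 10^-5 ≈ 0.00019925 short ton.

0.00019925 short tons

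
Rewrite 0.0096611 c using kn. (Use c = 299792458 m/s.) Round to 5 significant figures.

1 c = 5.82750e+8 kn.
0.0096611 × 5.82750e+8 ≈ 5.6300e+6 kn.

5.6300e+6 kn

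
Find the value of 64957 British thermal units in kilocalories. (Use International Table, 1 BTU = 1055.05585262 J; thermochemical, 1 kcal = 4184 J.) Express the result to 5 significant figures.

16380 kcal

1 British thermal unit = 0.252164 kcal.
64957 × 0.252164 ≈ 16380 kcal.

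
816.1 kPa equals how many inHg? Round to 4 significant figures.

1 kPa = 0.295300 inHg.
Thus 816.1 × 0.295300 ≈ 241.0 inHg.

241.0 inHg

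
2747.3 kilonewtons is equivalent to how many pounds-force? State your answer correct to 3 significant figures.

1 kilonewton = 224.809 pounds-force.
2747.3 × 224.809 ≈ 618000 lbf.

618000 lbf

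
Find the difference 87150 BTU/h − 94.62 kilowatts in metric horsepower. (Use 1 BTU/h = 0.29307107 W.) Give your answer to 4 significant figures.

-93.92 metric horsepower

87150 BTU/h = 34.7263 PS and 94.62 kW = 128.647 PS.
34.7263 − 128.647 ≈ -93.92 PS.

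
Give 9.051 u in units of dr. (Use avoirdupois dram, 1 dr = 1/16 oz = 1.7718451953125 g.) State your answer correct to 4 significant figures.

1 u = 9.37181 × 10^-25 drams.
Thus 9.051 × 9.37181 × 10^-25 ≈ 8.482 × 10^-24 dr.

8.482 × 10^-24 drams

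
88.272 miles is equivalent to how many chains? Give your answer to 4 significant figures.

7062 chains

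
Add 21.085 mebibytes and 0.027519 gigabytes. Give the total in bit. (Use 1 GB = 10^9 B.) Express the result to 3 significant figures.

21.085 MiB = 1.76874 × 10^8 bit and 0.027519 GB = 2.20152 × 10^8 bit.
1.76874 × 10^8 + 2.20152 × 10^8 ≈ 3.97 × 10^8 bit.

3.97 × 10^8 bits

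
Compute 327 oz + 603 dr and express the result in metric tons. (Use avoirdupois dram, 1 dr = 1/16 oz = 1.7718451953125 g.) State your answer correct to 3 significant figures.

0.0103 metric tons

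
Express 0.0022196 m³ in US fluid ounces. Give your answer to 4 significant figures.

1 m³ = 33814.0 US fl oz.
Then 0.0022196 × 33814.0 ≈ 75.05 US fl oz.

75.05 US fluid ounces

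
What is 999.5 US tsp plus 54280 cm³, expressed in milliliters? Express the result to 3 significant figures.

59200 mL

999.5 US tsp = 4926.46 mL and 54280 cm³ = 54280.0 mL.
4926.46 + 54280.0 ≈ 59200 mL.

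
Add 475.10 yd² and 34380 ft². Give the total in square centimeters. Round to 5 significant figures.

475.10 yd² = 3.97244 × 10^6 cm² and 34380 ft² = 3.19401 × 10^7 cm².
3.97244 × 10^6 + 3.19401 × 10^7 ≈ 3.5913 × 10^7 cm².

3.5913 × 10^7 square centimeters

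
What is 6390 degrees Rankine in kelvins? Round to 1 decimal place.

3550.0 K

°R = K × 9/5.
Applying the formula gives 3550.0 K.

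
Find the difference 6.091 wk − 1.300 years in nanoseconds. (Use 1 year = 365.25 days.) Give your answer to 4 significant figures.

-3.734 × 10^16 ns

6.091 wk = 3.68384 × 10^15 ns and 1.300 yr = 4.10249 × 10^16 ns.
3.68384 × 10^15 − 4.10249 × 10^16 ≈ -3.734 × 10^16 ns.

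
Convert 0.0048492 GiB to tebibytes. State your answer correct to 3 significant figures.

4.74 × 10^-6 tebibytes

1 gibibyte = 0.0009765625 TiB.
Thus 0.0048492 × 0.0009765625 ≈ 4.74 × 10^-6 TiB.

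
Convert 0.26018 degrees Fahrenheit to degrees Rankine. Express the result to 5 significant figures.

459.93 degrees Rankine

°R = °F + 459.67.
Applying the formula gives 459.93 °R.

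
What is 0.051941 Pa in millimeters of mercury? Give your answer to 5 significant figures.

1 pascal = 0.00750062 millimeters of mercury.
Thus 0.051941 × 0.00750062 ≈ 0.00038959 mmHg.

0.00038959 mmHg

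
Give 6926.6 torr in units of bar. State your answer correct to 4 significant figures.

9.235 bar

1 torr = 0.00133322 bar.
Then 6926.6 × 0.00133322 ≈ 9.235 bar.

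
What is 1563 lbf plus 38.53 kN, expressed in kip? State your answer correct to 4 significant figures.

1563 lbf = 1.56300 kip and 38.53 kN = 8.66189 kip.
1.56300 + 8.66189 ≈ 10.22 kip.

10.22 kips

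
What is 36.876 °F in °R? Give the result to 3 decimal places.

496.546 degrees Rankine

°R = °F + 459.67.
Applying the formula gives 496.546 °R.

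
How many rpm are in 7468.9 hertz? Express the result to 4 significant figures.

448100 rpm

1 hertz = 60.0000 rpm.
Thus 7468.9 × 60.0000 ≈ 448100 rpm.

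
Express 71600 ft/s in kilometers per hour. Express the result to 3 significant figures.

1 ft/s = 1.09728 kilometers per hour.
So 71600 × 1.09728 ≈ 78600 km/h.

78600 km/h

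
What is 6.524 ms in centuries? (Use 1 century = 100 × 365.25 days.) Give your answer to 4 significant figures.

1 millisecond = 3.16881 × 10^-13 centuries.
Then 6.524 × 3.16881 × 10^-13 ≈ 2.067 × 10^-12 century.

2.067 × 10^-12 century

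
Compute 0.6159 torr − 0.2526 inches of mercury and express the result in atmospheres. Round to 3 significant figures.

-0.00763 atm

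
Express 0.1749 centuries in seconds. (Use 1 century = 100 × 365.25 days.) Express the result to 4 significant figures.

1 century = 3.15576 × 10^9 s.
Thus 0.1749 × 3.15576 × 10^9 ≈ 5.519 × 10^8 s.

5.519 × 10^8 s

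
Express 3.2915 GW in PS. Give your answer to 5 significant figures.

4.4752e+6 metric horsepower

1 gigawatt = 1.35962e+6 metric horsepower.
Thus 3.2915 × 1.35962e+6 ≈ 4.4752e+6 PS.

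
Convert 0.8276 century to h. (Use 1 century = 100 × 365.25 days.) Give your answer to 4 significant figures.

725500 hours

1 century = 876600 hours.
So 0.8276 × 876600 ≈ 725500 h.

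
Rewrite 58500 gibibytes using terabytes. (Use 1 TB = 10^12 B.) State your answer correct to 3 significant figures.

1 GiB = 0.00107374 terabytes.
Thus 58500 × 0.00107374 ≈ 62.8 TB.

62.8 TB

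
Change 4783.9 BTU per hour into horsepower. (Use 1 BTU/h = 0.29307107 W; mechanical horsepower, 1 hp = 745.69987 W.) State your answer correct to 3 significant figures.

1.88 hp

1 BTU per hour = 0.000393015 hp.
So 4783.9 × 0.000393015 ≈ 1.88 hp.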